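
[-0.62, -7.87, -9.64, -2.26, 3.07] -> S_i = Random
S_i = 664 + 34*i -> [664, 698, 732, 766, 800]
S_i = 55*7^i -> [55, 385, 2695, 18865, 132055]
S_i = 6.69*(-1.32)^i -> [6.69, -8.83, 11.66, -15.39, 20.31]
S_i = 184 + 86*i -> [184, 270, 356, 442, 528]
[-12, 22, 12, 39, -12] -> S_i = Random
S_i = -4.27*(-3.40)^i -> [-4.27, 14.52, -49.36, 167.83, -570.62]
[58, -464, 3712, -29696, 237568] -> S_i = 58*-8^i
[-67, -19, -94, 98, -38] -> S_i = Random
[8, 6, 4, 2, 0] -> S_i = 8 + -2*i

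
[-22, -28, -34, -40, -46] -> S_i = -22 + -6*i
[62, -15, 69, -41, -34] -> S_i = Random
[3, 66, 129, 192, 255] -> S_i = 3 + 63*i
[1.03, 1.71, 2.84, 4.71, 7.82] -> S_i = 1.03*1.66^i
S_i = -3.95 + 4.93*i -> [-3.95, 0.98, 5.91, 10.84, 15.77]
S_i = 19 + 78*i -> [19, 97, 175, 253, 331]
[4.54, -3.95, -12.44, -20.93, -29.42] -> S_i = 4.54 + -8.49*i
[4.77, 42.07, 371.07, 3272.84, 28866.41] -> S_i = 4.77*8.82^i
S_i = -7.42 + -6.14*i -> [-7.42, -13.56, -19.7, -25.84, -31.98]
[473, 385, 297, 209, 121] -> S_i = 473 + -88*i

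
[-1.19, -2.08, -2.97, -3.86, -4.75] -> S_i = -1.19 + -0.89*i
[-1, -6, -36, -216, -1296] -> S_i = -1*6^i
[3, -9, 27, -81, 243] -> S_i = 3*-3^i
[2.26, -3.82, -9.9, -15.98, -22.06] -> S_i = 2.26 + -6.08*i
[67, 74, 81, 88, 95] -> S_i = 67 + 7*i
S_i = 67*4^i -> [67, 268, 1072, 4288, 17152]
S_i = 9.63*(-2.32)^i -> [9.63, -22.34, 51.83, -120.25, 278.98]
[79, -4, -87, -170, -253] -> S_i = 79 + -83*i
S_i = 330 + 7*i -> [330, 337, 344, 351, 358]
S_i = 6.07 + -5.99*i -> [6.07, 0.08, -5.91, -11.9, -17.89]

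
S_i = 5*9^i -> [5, 45, 405, 3645, 32805]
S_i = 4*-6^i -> [4, -24, 144, -864, 5184]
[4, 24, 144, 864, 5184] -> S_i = 4*6^i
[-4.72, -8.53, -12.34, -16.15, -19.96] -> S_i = -4.72 + -3.81*i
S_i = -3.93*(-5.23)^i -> [-3.93, 20.55, -107.5, 562.21, -2940.35]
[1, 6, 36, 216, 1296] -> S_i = 1*6^i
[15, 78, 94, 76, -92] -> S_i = Random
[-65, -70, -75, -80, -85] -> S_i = -65 + -5*i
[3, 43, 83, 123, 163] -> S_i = 3 + 40*i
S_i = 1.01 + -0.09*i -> [1.01, 0.92, 0.83, 0.74, 0.65]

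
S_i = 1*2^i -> [1, 2, 4, 8, 16]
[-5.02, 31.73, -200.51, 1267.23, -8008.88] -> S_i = -5.02*(-6.32)^i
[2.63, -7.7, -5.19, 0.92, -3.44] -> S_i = Random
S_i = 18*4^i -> [18, 72, 288, 1152, 4608]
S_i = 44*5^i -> [44, 220, 1100, 5500, 27500]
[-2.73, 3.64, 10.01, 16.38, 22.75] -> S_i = -2.73 + 6.37*i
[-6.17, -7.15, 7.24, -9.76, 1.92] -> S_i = Random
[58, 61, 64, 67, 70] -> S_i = 58 + 3*i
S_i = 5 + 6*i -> [5, 11, 17, 23, 29]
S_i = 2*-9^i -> [2, -18, 162, -1458, 13122]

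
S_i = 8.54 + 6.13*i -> [8.54, 14.67, 20.8, 26.93, 33.06]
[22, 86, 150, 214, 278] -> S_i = 22 + 64*i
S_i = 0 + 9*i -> [0, 9, 18, 27, 36]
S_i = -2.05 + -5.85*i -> [-2.05, -7.9, -13.75, -19.6, -25.45]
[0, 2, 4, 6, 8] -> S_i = 0 + 2*i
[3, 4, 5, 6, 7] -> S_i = 3 + 1*i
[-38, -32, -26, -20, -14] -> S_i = -38 + 6*i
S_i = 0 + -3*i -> [0, -3, -6, -9, -12]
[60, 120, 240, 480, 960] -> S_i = 60*2^i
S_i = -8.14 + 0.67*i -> [-8.14, -7.47, -6.8, -6.13, -5.46]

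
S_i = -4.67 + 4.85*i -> [-4.67, 0.18, 5.03, 9.88, 14.73]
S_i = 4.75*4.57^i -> [4.75, 21.71, 99.2, 453.36, 2071.85]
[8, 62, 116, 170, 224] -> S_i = 8 + 54*i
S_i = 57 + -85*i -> [57, -28, -113, -198, -283]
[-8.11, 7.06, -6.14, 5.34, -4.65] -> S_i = -8.11*(-0.87)^i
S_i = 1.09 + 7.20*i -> [1.09, 8.29, 15.49, 22.69, 29.89]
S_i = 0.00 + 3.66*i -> [0.0, 3.66, 7.32, 10.98, 14.64]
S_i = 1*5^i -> [1, 5, 25, 125, 625]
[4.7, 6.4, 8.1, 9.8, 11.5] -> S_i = 4.70 + 1.70*i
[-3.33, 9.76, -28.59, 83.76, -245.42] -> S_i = -3.33*(-2.93)^i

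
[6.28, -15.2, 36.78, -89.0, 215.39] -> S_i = 6.28*(-2.42)^i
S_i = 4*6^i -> [4, 24, 144, 864, 5184]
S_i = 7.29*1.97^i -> [7.29, 14.36, 28.29, 55.73, 109.8]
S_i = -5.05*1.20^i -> [-5.05, -6.06, -7.27, -8.73, -10.47]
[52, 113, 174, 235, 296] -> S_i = 52 + 61*i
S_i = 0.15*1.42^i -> [0.15, 0.21, 0.3, 0.43, 0.61]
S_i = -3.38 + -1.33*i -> [-3.38, -4.71, -6.04, -7.37, -8.7]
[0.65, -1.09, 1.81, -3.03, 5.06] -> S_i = 0.65*(-1.67)^i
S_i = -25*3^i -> [-25, -75, -225, -675, -2025]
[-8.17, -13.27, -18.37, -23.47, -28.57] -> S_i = -8.17 + -5.10*i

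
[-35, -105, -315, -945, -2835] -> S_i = -35*3^i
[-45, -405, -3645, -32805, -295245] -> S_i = -45*9^i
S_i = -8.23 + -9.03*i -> [-8.23, -17.26, -26.29, -35.32, -44.35]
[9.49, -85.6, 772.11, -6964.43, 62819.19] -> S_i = 9.49*(-9.02)^i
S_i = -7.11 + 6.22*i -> [-7.11, -0.89, 5.33, 11.55, 17.77]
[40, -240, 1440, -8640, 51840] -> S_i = 40*-6^i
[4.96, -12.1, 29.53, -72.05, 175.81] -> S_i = 4.96*(-2.44)^i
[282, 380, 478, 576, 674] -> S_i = 282 + 98*i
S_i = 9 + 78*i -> [9, 87, 165, 243, 321]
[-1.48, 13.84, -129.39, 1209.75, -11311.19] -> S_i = -1.48*(-9.35)^i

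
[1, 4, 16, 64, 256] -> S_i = 1*4^i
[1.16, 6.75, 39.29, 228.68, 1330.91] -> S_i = 1.16*5.82^i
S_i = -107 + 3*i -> [-107, -104, -101, -98, -95]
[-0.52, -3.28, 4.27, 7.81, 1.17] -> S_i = Random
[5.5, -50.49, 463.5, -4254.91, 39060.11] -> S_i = 5.50*(-9.18)^i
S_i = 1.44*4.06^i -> [1.44, 5.85, 23.74, 96.37, 391.26]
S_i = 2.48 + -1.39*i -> [2.48, 1.09, -0.3, -1.69, -3.08]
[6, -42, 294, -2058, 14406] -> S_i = 6*-7^i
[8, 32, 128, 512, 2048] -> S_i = 8*4^i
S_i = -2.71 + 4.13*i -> [-2.71, 1.42, 5.55, 9.68, 13.81]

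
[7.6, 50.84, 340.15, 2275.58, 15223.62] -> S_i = 7.60*6.69^i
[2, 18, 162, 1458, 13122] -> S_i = 2*9^i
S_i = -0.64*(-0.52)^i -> [-0.64, 0.33, -0.17, 0.09, -0.05]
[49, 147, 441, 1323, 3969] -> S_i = 49*3^i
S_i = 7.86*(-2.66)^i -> [7.86, -20.91, 55.61, -147.93, 393.5]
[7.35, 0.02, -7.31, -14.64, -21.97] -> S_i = 7.35 + -7.33*i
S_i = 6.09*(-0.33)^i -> [6.09, -2.01, 0.66, -0.22, 0.07]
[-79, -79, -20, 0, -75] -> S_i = Random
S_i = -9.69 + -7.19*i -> [-9.69, -16.88, -24.07, -31.26, -38.45]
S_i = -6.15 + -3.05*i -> [-6.15, -9.2, -12.25, -15.3, -18.35]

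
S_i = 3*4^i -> [3, 12, 48, 192, 768]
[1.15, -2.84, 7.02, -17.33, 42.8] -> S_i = 1.15*(-2.47)^i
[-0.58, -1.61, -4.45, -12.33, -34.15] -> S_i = -0.58*2.77^i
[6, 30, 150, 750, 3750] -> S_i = 6*5^i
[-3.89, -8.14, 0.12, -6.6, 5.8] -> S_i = Random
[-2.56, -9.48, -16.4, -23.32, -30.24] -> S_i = -2.56 + -6.92*i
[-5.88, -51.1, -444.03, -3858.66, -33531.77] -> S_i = -5.88*8.69^i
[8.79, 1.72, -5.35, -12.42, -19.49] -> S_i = 8.79 + -7.07*i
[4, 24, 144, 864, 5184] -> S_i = 4*6^i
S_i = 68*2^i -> [68, 136, 272, 544, 1088]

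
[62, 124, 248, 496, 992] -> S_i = 62*2^i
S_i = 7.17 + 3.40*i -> [7.17, 10.57, 13.97, 17.37, 20.77]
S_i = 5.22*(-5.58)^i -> [5.22, -29.13, 162.53, -906.93, 5060.66]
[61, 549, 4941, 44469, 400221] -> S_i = 61*9^i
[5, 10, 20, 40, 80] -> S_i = 5*2^i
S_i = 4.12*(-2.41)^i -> [4.12, -9.93, 23.93, -57.67, 138.98]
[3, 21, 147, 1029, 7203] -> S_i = 3*7^i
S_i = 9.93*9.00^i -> [9.93, 89.37, 804.33, 7238.97, 65150.73]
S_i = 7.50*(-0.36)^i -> [7.5, -2.7, 0.97, -0.35, 0.13]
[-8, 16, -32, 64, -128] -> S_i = -8*-2^i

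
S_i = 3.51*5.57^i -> [3.51, 19.55, 108.9, 606.56, 3378.53]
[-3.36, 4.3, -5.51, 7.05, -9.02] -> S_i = -3.36*(-1.28)^i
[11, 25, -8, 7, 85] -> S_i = Random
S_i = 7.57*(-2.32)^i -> [7.57, -17.56, 40.74, -94.53, 219.3]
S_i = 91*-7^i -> [91, -637, 4459, -31213, 218491]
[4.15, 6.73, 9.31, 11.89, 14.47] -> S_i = 4.15 + 2.58*i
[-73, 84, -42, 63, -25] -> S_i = Random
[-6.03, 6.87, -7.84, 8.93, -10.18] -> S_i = -6.03*(-1.14)^i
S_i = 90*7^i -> [90, 630, 4410, 30870, 216090]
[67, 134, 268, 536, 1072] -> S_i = 67*2^i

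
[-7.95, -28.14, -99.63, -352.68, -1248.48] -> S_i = -7.95*3.54^i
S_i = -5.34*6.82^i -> [-5.34, -36.42, -248.38, -1693.93, -11552.57]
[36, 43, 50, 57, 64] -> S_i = 36 + 7*i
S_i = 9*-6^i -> [9, -54, 324, -1944, 11664]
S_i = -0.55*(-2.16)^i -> [-0.55, 1.19, -2.57, 5.54, -11.97]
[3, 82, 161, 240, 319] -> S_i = 3 + 79*i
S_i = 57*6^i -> [57, 342, 2052, 12312, 73872]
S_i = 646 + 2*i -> [646, 648, 650, 652, 654]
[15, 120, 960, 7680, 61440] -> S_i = 15*8^i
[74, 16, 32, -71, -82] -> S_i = Random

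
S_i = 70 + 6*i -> [70, 76, 82, 88, 94]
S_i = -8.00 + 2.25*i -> [-8.0, -5.75, -3.5, -1.25, 1.0]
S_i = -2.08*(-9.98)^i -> [-2.08, 20.76, -207.17, 2067.54, -20634.1]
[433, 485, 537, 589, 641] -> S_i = 433 + 52*i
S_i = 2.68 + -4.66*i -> [2.68, -1.98, -6.64, -11.3, -15.96]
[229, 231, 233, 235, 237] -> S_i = 229 + 2*i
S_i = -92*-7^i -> [-92, 644, -4508, 31556, -220892]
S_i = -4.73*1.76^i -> [-4.73, -8.32, -14.65, -25.79, -45.38]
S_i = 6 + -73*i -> [6, -67, -140, -213, -286]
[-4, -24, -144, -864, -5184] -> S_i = -4*6^i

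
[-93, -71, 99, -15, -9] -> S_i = Random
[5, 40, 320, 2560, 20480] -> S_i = 5*8^i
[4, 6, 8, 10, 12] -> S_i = 4 + 2*i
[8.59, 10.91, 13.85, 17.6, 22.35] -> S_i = 8.59*1.27^i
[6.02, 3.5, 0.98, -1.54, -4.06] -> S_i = 6.02 + -2.52*i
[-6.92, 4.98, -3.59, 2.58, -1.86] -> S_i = -6.92*(-0.72)^i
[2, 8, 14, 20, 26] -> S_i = 2 + 6*i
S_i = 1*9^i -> [1, 9, 81, 729, 6561]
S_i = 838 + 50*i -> [838, 888, 938, 988, 1038]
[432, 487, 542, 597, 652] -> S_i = 432 + 55*i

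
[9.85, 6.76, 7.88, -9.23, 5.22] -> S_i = Random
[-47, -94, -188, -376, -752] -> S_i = -47*2^i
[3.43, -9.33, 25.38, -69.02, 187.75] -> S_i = 3.43*(-2.72)^i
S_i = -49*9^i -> [-49, -441, -3969, -35721, -321489]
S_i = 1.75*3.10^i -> [1.75, 5.42, 16.82, 52.13, 161.62]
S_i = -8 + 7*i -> [-8, -1, 6, 13, 20]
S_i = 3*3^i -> [3, 9, 27, 81, 243]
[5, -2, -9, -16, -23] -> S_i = 5 + -7*i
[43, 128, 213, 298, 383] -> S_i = 43 + 85*i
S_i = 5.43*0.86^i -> [5.43, 4.67, 4.02, 3.45, 2.97]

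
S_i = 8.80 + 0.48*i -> [8.8, 9.28, 9.76, 10.24, 10.72]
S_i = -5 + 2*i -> [-5, -3, -1, 1, 3]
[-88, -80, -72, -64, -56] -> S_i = -88 + 8*i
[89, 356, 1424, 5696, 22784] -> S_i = 89*4^i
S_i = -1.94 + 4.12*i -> [-1.94, 2.18, 6.3, 10.42, 14.54]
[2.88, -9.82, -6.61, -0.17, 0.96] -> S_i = Random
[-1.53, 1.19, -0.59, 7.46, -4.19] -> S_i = Random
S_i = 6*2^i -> [6, 12, 24, 48, 96]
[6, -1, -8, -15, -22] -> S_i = 6 + -7*i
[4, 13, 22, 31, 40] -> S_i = 4 + 9*i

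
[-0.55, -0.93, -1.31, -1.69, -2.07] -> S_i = -0.55 + -0.38*i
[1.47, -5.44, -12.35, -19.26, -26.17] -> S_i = 1.47 + -6.91*i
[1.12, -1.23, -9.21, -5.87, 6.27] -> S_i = Random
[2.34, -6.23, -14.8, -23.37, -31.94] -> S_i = 2.34 + -8.57*i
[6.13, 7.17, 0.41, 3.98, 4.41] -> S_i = Random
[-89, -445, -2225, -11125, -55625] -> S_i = -89*5^i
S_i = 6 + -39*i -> [6, -33, -72, -111, -150]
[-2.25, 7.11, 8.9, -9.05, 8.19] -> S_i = Random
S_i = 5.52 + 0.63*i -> [5.52, 6.15, 6.78, 7.41, 8.04]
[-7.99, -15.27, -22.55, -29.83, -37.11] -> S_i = -7.99 + -7.28*i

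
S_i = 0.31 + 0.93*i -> [0.31, 1.24, 2.17, 3.1, 4.03]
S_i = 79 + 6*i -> [79, 85, 91, 97, 103]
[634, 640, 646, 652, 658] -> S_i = 634 + 6*i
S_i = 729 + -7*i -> [729, 722, 715, 708, 701]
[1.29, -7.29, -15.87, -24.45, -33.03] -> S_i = 1.29 + -8.58*i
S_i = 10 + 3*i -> [10, 13, 16, 19, 22]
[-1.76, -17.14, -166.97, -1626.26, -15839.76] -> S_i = -1.76*9.74^i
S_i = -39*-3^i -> [-39, 117, -351, 1053, -3159]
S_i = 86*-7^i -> [86, -602, 4214, -29498, 206486]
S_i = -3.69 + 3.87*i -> [-3.69, 0.18, 4.05, 7.92, 11.79]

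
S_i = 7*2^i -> [7, 14, 28, 56, 112]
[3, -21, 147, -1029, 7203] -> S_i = 3*-7^i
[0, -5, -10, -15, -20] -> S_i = 0 + -5*i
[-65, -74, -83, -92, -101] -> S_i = -65 + -9*i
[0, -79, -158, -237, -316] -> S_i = 0 + -79*i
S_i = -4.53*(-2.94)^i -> [-4.53, 13.32, -39.16, 115.12, -338.44]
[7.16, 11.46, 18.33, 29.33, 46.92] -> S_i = 7.16*1.60^i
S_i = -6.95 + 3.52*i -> [-6.95, -3.43, 0.09, 3.61, 7.13]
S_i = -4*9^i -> [-4, -36, -324, -2916, -26244]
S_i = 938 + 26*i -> [938, 964, 990, 1016, 1042]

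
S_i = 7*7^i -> [7, 49, 343, 2401, 16807]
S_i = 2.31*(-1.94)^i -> [2.31, -4.48, 8.69, -16.87, 32.72]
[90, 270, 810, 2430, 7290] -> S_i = 90*3^i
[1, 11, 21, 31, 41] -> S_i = 1 + 10*i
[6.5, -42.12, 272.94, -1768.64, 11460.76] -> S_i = 6.50*(-6.48)^i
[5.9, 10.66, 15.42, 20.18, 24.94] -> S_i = 5.90 + 4.76*i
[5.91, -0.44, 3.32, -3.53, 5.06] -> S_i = Random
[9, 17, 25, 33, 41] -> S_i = 9 + 8*i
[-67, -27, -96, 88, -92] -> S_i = Random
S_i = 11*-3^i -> [11, -33, 99, -297, 891]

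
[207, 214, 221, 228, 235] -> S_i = 207 + 7*i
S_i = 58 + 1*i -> [58, 59, 60, 61, 62]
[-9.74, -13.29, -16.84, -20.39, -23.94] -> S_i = -9.74 + -3.55*i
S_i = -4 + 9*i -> [-4, 5, 14, 23, 32]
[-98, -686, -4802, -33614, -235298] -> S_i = -98*7^i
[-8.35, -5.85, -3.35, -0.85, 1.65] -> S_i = -8.35 + 2.50*i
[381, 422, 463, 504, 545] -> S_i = 381 + 41*i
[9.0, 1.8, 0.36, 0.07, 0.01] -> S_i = 9.00*0.20^i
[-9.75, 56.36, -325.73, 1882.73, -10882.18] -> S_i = -9.75*(-5.78)^i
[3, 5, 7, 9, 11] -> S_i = 3 + 2*i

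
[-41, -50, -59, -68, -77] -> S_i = -41 + -9*i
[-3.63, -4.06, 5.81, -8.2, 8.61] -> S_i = Random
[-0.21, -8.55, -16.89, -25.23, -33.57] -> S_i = -0.21 + -8.34*i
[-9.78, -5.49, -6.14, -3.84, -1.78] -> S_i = Random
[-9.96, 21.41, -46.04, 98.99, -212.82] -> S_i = -9.96*(-2.15)^i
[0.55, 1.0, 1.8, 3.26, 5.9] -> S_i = 0.55*1.81^i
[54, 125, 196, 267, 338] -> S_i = 54 + 71*i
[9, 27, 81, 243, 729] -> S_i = 9*3^i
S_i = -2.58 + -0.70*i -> [-2.58, -3.28, -3.98, -4.68, -5.38]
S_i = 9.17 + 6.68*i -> [9.17, 15.85, 22.53, 29.21, 35.89]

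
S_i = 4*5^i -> [4, 20, 100, 500, 2500]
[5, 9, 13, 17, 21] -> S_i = 5 + 4*i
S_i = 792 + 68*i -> [792, 860, 928, 996, 1064]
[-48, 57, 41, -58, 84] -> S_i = Random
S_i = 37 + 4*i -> [37, 41, 45, 49, 53]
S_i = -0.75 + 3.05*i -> [-0.75, 2.3, 5.35, 8.4, 11.45]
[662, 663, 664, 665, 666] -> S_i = 662 + 1*i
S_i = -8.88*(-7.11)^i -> [-8.88, 63.14, -448.9, 3191.7, -22692.97]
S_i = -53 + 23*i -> [-53, -30, -7, 16, 39]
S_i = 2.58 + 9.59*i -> [2.58, 12.17, 21.76, 31.35, 40.94]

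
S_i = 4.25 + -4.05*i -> [4.25, 0.2, -3.85, -7.9, -11.95]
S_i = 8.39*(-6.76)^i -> [8.39, -56.72, 383.4, -2591.8, 17520.59]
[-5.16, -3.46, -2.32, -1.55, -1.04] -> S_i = -5.16*0.67^i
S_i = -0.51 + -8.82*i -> [-0.51, -9.33, -18.15, -26.97, -35.79]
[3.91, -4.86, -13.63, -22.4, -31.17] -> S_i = 3.91 + -8.77*i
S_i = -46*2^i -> [-46, -92, -184, -368, -736]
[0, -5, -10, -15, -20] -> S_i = 0 + -5*i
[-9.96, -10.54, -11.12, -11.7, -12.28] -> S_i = -9.96 + -0.58*i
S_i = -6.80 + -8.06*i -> [-6.8, -14.86, -22.92, -30.98, -39.04]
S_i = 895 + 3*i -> [895, 898, 901, 904, 907]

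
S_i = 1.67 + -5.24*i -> [1.67, -3.57, -8.81, -14.05, -19.29]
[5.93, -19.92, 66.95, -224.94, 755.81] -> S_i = 5.93*(-3.36)^i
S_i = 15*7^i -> [15, 105, 735, 5145, 36015]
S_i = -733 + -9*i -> [-733, -742, -751, -760, -769]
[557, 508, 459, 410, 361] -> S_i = 557 + -49*i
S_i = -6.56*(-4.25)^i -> [-6.56, 27.88, -118.49, 503.58, -2140.23]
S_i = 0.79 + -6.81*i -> [0.79, -6.02, -12.83, -19.64, -26.45]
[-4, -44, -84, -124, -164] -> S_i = -4 + -40*i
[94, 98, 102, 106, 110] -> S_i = 94 + 4*i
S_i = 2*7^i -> [2, 14, 98, 686, 4802]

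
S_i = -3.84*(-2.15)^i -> [-3.84, 8.26, -17.75, 38.16, -82.05]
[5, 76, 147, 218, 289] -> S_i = 5 + 71*i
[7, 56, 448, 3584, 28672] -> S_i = 7*8^i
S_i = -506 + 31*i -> [-506, -475, -444, -413, -382]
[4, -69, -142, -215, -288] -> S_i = 4 + -73*i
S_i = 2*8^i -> [2, 16, 128, 1024, 8192]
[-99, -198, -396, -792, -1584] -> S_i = -99*2^i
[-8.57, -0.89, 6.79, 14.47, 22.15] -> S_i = -8.57 + 7.68*i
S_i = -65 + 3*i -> [-65, -62, -59, -56, -53]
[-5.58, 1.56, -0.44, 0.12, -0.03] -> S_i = -5.58*(-0.28)^i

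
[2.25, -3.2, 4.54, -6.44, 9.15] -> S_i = 2.25*(-1.42)^i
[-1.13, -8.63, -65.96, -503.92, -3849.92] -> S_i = -1.13*7.64^i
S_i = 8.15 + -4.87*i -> [8.15, 3.28, -1.59, -6.46, -11.33]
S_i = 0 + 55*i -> [0, 55, 110, 165, 220]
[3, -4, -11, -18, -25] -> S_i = 3 + -7*i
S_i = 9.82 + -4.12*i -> [9.82, 5.7, 1.58, -2.54, -6.66]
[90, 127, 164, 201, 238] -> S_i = 90 + 37*i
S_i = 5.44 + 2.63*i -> [5.44, 8.07, 10.7, 13.33, 15.96]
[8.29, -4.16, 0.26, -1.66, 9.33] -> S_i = Random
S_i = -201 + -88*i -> [-201, -289, -377, -465, -553]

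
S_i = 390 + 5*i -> [390, 395, 400, 405, 410]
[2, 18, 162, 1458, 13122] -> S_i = 2*9^i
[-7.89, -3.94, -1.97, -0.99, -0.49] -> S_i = -7.89*0.50^i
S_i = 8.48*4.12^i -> [8.48, 34.94, 143.94, 593.04, 2443.34]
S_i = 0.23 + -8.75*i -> [0.23, -8.52, -17.27, -26.02, -34.77]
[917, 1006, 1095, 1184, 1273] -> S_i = 917 + 89*i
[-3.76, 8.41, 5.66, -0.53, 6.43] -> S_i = Random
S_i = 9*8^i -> [9, 72, 576, 4608, 36864]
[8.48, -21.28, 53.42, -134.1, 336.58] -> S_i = 8.48*(-2.51)^i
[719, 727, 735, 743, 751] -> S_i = 719 + 8*i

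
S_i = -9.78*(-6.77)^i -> [-9.78, 66.21, -448.25, 3034.62, -20544.4]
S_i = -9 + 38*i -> [-9, 29, 67, 105, 143]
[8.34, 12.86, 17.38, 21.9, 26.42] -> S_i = 8.34 + 4.52*i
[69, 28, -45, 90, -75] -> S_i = Random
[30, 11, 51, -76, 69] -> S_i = Random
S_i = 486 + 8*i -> [486, 494, 502, 510, 518]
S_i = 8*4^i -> [8, 32, 128, 512, 2048]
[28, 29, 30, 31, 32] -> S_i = 28 + 1*i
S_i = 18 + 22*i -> [18, 40, 62, 84, 106]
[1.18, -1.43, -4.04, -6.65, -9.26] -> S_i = 1.18 + -2.61*i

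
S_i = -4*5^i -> [-4, -20, -100, -500, -2500]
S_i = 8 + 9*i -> [8, 17, 26, 35, 44]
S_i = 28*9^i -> [28, 252, 2268, 20412, 183708]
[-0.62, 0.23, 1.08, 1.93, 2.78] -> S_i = -0.62 + 0.85*i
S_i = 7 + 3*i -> [7, 10, 13, 16, 19]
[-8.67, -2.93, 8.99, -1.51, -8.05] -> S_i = Random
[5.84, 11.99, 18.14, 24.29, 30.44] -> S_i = 5.84 + 6.15*i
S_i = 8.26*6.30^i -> [8.26, 52.04, 327.84, 2065.39, 13011.95]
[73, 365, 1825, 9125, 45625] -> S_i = 73*5^i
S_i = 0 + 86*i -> [0, 86, 172, 258, 344]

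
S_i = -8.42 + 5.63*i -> [-8.42, -2.79, 2.84, 8.47, 14.1]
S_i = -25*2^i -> [-25, -50, -100, -200, -400]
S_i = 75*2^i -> [75, 150, 300, 600, 1200]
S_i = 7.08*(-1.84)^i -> [7.08, -13.03, 23.97, -44.1, 81.15]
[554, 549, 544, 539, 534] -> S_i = 554 + -5*i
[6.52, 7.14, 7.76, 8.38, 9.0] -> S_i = 6.52 + 0.62*i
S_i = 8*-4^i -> [8, -32, 128, -512, 2048]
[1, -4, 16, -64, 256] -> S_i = 1*-4^i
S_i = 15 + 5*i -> [15, 20, 25, 30, 35]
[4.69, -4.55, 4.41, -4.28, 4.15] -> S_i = 4.69*(-0.97)^i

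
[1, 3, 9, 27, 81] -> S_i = 1*3^i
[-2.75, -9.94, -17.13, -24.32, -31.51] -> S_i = -2.75 + -7.19*i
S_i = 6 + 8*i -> [6, 14, 22, 30, 38]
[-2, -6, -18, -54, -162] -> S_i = -2*3^i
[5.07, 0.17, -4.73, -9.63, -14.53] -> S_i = 5.07 + -4.90*i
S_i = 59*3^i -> [59, 177, 531, 1593, 4779]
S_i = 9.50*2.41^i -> [9.5, 22.9, 55.18, 132.98, 320.47]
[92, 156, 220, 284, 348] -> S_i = 92 + 64*i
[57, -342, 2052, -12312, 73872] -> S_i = 57*-6^i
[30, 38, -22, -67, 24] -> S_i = Random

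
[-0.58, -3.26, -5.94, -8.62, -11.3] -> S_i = -0.58 + -2.68*i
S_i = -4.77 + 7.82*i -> [-4.77, 3.05, 10.87, 18.69, 26.51]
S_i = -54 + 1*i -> [-54, -53, -52, -51, -50]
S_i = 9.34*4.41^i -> [9.34, 41.19, 181.65, 801.06, 3532.66]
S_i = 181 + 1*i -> [181, 182, 183, 184, 185]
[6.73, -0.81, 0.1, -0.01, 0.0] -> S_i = 6.73*(-0.12)^i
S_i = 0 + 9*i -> [0, 9, 18, 27, 36]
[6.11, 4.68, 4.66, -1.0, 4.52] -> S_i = Random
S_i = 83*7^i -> [83, 581, 4067, 28469, 199283]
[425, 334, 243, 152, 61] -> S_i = 425 + -91*i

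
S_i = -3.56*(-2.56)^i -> [-3.56, 9.11, -23.33, 59.73, -152.9]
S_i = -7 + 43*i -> [-7, 36, 79, 122, 165]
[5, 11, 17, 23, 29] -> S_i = 5 + 6*i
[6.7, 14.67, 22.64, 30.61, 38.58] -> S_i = 6.70 + 7.97*i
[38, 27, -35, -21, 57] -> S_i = Random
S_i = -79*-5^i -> [-79, 395, -1975, 9875, -49375]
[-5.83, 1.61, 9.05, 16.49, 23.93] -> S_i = -5.83 + 7.44*i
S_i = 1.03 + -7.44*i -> [1.03, -6.41, -13.85, -21.29, -28.73]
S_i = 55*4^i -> [55, 220, 880, 3520, 14080]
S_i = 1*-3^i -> [1, -3, 9, -27, 81]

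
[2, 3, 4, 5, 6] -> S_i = 2 + 1*i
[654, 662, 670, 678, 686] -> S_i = 654 + 8*i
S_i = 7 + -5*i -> [7, 2, -3, -8, -13]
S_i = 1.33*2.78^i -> [1.33, 3.7, 10.28, 28.57, 79.44]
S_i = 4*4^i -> [4, 16, 64, 256, 1024]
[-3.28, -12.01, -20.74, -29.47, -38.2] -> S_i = -3.28 + -8.73*i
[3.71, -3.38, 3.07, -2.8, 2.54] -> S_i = 3.71*(-0.91)^i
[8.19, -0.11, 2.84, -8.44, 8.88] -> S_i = Random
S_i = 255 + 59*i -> [255, 314, 373, 432, 491]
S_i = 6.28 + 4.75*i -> [6.28, 11.03, 15.78, 20.53, 25.28]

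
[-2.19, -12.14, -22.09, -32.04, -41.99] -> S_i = -2.19 + -9.95*i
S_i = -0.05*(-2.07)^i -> [-0.05, 0.1, -0.21, 0.44, -0.92]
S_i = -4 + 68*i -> [-4, 64, 132, 200, 268]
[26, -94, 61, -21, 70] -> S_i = Random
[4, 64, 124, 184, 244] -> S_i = 4 + 60*i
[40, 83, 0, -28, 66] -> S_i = Random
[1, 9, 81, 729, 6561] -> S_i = 1*9^i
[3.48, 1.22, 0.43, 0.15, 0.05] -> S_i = 3.48*0.35^i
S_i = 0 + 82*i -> [0, 82, 164, 246, 328]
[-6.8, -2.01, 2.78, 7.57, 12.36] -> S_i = -6.80 + 4.79*i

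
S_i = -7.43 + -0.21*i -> [-7.43, -7.64, -7.85, -8.06, -8.27]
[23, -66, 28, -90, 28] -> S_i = Random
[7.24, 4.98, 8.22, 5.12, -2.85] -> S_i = Random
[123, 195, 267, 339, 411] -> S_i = 123 + 72*i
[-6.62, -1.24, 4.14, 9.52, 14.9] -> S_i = -6.62 + 5.38*i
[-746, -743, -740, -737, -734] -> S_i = -746 + 3*i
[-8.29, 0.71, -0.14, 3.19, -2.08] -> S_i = Random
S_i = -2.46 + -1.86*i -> [-2.46, -4.32, -6.18, -8.04, -9.9]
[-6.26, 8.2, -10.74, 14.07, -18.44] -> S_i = -6.26*(-1.31)^i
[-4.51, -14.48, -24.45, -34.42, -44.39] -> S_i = -4.51 + -9.97*i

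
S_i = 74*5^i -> [74, 370, 1850, 9250, 46250]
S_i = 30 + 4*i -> [30, 34, 38, 42, 46]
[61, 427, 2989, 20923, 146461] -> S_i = 61*7^i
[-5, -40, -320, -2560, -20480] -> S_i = -5*8^i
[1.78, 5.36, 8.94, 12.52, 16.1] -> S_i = 1.78 + 3.58*i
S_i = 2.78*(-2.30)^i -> [2.78, -6.39, 14.71, -33.82, 77.8]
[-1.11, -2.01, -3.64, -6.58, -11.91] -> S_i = -1.11*1.81^i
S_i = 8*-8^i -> [8, -64, 512, -4096, 32768]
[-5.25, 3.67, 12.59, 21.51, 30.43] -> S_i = -5.25 + 8.92*i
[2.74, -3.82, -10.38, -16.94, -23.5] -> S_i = 2.74 + -6.56*i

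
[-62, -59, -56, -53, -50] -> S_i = -62 + 3*i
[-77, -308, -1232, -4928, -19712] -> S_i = -77*4^i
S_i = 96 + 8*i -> [96, 104, 112, 120, 128]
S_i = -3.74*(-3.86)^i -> [-3.74, 14.44, -55.72, 215.1, -830.27]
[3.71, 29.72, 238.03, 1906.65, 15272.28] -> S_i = 3.71*8.01^i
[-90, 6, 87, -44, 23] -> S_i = Random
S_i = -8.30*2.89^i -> [-8.3, -23.99, -69.32, -200.34, -578.99]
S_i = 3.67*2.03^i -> [3.67, 7.45, 15.12, 30.7, 62.32]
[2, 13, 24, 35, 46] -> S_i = 2 + 11*i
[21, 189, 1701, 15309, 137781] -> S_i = 21*9^i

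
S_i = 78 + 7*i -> [78, 85, 92, 99, 106]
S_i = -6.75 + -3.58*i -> [-6.75, -10.33, -13.91, -17.49, -21.07]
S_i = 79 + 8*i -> [79, 87, 95, 103, 111]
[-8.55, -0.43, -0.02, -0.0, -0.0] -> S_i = -8.55*0.05^i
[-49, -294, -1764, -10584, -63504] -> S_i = -49*6^i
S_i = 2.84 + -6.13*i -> [2.84, -3.29, -9.42, -15.55, -21.68]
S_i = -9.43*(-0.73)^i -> [-9.43, 6.88, -5.03, 3.67, -2.68]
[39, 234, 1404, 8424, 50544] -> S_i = 39*6^i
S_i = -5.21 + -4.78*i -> [-5.21, -9.99, -14.77, -19.55, -24.33]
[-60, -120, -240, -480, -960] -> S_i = -60*2^i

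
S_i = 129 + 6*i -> [129, 135, 141, 147, 153]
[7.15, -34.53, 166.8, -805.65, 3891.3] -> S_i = 7.15*(-4.83)^i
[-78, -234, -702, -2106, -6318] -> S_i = -78*3^i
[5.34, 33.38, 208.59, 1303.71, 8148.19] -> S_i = 5.34*6.25^i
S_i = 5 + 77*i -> [5, 82, 159, 236, 313]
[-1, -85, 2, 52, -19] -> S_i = Random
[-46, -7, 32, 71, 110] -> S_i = -46 + 39*i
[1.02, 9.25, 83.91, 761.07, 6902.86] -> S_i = 1.02*9.07^i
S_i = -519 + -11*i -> [-519, -530, -541, -552, -563]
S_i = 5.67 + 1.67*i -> [5.67, 7.34, 9.01, 10.68, 12.35]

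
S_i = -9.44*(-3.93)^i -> [-9.44, 37.1, -145.8, 572.99, -2251.86]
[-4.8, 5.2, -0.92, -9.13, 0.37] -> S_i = Random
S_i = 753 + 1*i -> [753, 754, 755, 756, 757]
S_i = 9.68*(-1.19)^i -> [9.68, -11.52, 13.71, -16.31, 19.41]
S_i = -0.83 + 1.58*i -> [-0.83, 0.75, 2.33, 3.91, 5.49]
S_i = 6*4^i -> [6, 24, 96, 384, 1536]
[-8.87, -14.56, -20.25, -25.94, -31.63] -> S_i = -8.87 + -5.69*i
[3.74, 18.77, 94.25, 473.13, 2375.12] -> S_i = 3.74*5.02^i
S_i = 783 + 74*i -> [783, 857, 931, 1005, 1079]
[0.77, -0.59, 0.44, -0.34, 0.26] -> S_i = 0.77*(-0.76)^i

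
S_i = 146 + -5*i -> [146, 141, 136, 131, 126]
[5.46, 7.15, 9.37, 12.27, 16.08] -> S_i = 5.46*1.31^i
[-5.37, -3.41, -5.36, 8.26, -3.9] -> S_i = Random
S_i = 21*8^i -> [21, 168, 1344, 10752, 86016]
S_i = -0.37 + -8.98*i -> [-0.37, -9.35, -18.33, -27.31, -36.29]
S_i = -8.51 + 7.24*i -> [-8.51, -1.27, 5.97, 13.21, 20.45]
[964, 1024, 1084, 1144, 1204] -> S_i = 964 + 60*i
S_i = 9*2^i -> [9, 18, 36, 72, 144]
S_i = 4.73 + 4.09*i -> [4.73, 8.82, 12.91, 17.0, 21.09]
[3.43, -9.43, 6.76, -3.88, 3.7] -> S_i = Random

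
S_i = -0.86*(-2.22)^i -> [-0.86, 1.91, -4.24, 9.41, -20.89]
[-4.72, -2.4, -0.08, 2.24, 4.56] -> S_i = -4.72 + 2.32*i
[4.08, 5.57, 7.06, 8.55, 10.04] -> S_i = 4.08 + 1.49*i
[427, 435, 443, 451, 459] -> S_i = 427 + 8*i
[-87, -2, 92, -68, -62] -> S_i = Random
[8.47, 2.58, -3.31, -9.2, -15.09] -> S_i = 8.47 + -5.89*i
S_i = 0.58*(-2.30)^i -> [0.58, -1.33, 3.07, -7.06, 16.23]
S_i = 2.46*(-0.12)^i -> [2.46, -0.3, 0.04, -0.0, 0.0]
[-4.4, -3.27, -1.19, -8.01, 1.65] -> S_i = Random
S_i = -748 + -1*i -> [-748, -749, -750, -751, -752]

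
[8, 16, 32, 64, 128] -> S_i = 8*2^i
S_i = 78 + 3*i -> [78, 81, 84, 87, 90]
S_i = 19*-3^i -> [19, -57, 171, -513, 1539]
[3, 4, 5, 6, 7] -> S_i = 3 + 1*i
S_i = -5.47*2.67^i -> [-5.47, -14.6, -39.0, -104.12, -277.99]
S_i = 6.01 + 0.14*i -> [6.01, 6.15, 6.29, 6.43, 6.57]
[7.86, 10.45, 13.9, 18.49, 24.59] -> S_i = 7.86*1.33^i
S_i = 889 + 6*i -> [889, 895, 901, 907, 913]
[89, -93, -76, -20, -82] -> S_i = Random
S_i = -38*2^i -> [-38, -76, -152, -304, -608]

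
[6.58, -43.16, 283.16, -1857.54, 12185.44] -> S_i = 6.58*(-6.56)^i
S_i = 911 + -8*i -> [911, 903, 895, 887, 879]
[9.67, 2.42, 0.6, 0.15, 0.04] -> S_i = 9.67*0.25^i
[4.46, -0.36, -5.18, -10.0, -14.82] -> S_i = 4.46 + -4.82*i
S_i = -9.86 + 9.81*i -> [-9.86, -0.05, 9.76, 19.57, 29.38]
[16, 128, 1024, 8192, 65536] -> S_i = 16*8^i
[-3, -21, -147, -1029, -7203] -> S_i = -3*7^i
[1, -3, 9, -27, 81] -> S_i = 1*-3^i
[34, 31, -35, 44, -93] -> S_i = Random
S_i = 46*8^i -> [46, 368, 2944, 23552, 188416]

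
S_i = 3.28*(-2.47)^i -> [3.28, -8.1, 20.01, -49.43, 122.08]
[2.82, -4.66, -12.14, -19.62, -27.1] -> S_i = 2.82 + -7.48*i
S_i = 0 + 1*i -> [0, 1, 2, 3, 4]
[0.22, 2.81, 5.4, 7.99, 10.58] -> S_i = 0.22 + 2.59*i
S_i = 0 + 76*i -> [0, 76, 152, 228, 304]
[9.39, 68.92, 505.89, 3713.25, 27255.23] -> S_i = 9.39*7.34^i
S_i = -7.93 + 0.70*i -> [-7.93, -7.23, -6.53, -5.83, -5.13]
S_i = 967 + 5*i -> [967, 972, 977, 982, 987]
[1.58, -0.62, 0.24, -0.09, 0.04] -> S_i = 1.58*(-0.39)^i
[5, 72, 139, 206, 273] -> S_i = 5 + 67*i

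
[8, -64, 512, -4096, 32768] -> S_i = 8*-8^i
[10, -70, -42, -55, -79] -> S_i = Random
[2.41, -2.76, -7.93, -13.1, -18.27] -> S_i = 2.41 + -5.17*i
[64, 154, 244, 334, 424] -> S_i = 64 + 90*i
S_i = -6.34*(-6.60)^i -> [-6.34, 41.84, -276.17, 1822.72, -12029.98]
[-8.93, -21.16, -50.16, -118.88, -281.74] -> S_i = -8.93*2.37^i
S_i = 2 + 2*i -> [2, 4, 6, 8, 10]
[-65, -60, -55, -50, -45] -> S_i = -65 + 5*i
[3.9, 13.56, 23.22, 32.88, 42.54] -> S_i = 3.90 + 9.66*i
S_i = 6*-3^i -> [6, -18, 54, -162, 486]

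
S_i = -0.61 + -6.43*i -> [-0.61, -7.04, -13.47, -19.9, -26.33]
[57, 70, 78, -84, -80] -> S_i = Random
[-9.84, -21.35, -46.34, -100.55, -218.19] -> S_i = -9.84*2.17^i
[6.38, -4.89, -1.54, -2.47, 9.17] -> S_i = Random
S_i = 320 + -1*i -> [320, 319, 318, 317, 316]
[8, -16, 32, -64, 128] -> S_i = 8*-2^i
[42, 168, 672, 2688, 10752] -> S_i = 42*4^i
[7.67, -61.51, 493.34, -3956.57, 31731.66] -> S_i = 7.67*(-8.02)^i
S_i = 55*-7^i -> [55, -385, 2695, -18865, 132055]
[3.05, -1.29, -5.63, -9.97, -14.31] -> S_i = 3.05 + -4.34*i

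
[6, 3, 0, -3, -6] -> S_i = 6 + -3*i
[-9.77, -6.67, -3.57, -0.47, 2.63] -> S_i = -9.77 + 3.10*i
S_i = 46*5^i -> [46, 230, 1150, 5750, 28750]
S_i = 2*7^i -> [2, 14, 98, 686, 4802]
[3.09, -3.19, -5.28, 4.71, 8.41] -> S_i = Random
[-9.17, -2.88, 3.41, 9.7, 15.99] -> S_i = -9.17 + 6.29*i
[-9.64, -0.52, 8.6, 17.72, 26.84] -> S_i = -9.64 + 9.12*i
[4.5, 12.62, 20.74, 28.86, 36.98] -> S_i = 4.50 + 8.12*i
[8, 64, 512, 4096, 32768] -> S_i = 8*8^i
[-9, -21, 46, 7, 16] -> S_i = Random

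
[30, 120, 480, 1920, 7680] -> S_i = 30*4^i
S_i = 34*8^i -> [34, 272, 2176, 17408, 139264]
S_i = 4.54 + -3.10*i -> [4.54, 1.44, -1.66, -4.76, -7.86]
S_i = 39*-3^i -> [39, -117, 351, -1053, 3159]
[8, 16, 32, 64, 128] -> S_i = 8*2^i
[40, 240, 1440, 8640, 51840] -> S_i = 40*6^i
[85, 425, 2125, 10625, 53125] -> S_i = 85*5^i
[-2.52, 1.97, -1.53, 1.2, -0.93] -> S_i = -2.52*(-0.78)^i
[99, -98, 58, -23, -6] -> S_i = Random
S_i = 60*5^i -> [60, 300, 1500, 7500, 37500]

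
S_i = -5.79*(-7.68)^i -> [-5.79, 44.47, -341.51, 2622.78, -20142.97]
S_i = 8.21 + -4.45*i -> [8.21, 3.76, -0.69, -5.14, -9.59]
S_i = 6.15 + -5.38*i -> [6.15, 0.77, -4.61, -9.99, -15.37]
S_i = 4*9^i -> [4, 36, 324, 2916, 26244]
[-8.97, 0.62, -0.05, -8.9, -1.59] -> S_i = Random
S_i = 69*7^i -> [69, 483, 3381, 23667, 165669]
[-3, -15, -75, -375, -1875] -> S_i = -3*5^i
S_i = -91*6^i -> [-91, -546, -3276, -19656, -117936]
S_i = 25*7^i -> [25, 175, 1225, 8575, 60025]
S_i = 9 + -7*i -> [9, 2, -5, -12, -19]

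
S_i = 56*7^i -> [56, 392, 2744, 19208, 134456]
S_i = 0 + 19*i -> [0, 19, 38, 57, 76]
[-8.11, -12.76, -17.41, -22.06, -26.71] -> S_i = -8.11 + -4.65*i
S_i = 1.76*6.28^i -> [1.76, 11.05, 69.41, 435.9, 2737.48]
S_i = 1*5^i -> [1, 5, 25, 125, 625]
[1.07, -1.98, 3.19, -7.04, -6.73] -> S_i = Random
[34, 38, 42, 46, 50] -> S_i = 34 + 4*i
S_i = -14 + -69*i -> [-14, -83, -152, -221, -290]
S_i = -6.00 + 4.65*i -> [-6.0, -1.35, 3.3, 7.95, 12.6]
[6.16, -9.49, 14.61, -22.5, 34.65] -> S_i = 6.16*(-1.54)^i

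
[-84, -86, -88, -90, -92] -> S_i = -84 + -2*i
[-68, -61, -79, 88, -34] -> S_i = Random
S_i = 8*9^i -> [8, 72, 648, 5832, 52488]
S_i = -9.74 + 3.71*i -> [-9.74, -6.03, -2.32, 1.39, 5.1]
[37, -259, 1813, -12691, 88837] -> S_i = 37*-7^i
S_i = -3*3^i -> [-3, -9, -27, -81, -243]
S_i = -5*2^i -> [-5, -10, -20, -40, -80]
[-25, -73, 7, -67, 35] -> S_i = Random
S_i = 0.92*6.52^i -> [0.92, 6.0, 39.11, 254.99, 1662.56]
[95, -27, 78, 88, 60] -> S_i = Random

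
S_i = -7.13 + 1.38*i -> [-7.13, -5.75, -4.37, -2.99, -1.61]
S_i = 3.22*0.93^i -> [3.22, 2.99, 2.78, 2.59, 2.41]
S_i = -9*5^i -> [-9, -45, -225, -1125, -5625]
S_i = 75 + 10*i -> [75, 85, 95, 105, 115]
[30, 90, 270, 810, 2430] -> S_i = 30*3^i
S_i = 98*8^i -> [98, 784, 6272, 50176, 401408]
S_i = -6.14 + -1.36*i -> [-6.14, -7.5, -8.86, -10.22, -11.58]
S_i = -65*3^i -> [-65, -195, -585, -1755, -5265]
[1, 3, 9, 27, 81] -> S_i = 1*3^i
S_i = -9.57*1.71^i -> [-9.57, -16.36, -27.98, -47.85, -81.83]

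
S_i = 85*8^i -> [85, 680, 5440, 43520, 348160]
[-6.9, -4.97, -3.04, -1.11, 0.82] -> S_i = -6.90 + 1.93*i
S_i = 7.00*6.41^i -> [7.0, 44.87, 287.62, 1843.62, 11817.62]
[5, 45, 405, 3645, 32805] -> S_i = 5*9^i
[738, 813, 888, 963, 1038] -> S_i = 738 + 75*i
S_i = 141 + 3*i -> [141, 144, 147, 150, 153]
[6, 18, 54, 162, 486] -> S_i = 6*3^i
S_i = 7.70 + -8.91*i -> [7.7, -1.21, -10.12, -19.03, -27.94]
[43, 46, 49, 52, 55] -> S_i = 43 + 3*i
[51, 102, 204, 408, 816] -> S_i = 51*2^i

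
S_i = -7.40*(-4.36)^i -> [-7.4, 32.26, -140.67, 613.33, -2674.1]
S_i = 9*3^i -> [9, 27, 81, 243, 729]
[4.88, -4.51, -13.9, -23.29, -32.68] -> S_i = 4.88 + -9.39*i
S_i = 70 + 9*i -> [70, 79, 88, 97, 106]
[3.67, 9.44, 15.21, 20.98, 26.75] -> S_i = 3.67 + 5.77*i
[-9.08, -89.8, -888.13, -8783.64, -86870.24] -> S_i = -9.08*9.89^i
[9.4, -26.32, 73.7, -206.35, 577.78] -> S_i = 9.40*(-2.80)^i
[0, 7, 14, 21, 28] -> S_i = 0 + 7*i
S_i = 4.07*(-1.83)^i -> [4.07, -7.45, 13.63, -24.94, 45.65]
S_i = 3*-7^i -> [3, -21, 147, -1029, 7203]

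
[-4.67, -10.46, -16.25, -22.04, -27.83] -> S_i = -4.67 + -5.79*i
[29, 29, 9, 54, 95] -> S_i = Random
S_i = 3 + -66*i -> [3, -63, -129, -195, -261]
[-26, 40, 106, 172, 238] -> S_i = -26 + 66*i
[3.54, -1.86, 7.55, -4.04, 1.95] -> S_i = Random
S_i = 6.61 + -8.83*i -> [6.61, -2.22, -11.05, -19.88, -28.71]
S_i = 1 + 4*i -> [1, 5, 9, 13, 17]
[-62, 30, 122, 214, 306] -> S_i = -62 + 92*i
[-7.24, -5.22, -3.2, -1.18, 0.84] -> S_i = -7.24 + 2.02*i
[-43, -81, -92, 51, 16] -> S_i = Random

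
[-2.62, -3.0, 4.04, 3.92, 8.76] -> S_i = Random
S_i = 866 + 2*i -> [866, 868, 870, 872, 874]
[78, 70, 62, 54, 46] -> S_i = 78 + -8*i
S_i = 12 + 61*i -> [12, 73, 134, 195, 256]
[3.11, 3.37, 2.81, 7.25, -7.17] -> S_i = Random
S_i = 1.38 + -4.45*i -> [1.38, -3.07, -7.52, -11.97, -16.42]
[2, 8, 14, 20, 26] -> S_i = 2 + 6*i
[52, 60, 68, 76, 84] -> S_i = 52 + 8*i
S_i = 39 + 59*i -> [39, 98, 157, 216, 275]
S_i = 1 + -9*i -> [1, -8, -17, -26, -35]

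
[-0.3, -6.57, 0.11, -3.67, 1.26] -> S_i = Random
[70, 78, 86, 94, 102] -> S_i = 70 + 8*i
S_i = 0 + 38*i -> [0, 38, 76, 114, 152]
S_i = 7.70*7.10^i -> [7.7, 54.67, 388.16, 2755.91, 19566.99]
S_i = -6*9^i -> [-6, -54, -486, -4374, -39366]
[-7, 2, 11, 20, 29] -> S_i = -7 + 9*i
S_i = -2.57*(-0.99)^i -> [-2.57, 2.54, -2.52, 2.49, -2.47]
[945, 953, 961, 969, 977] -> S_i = 945 + 8*i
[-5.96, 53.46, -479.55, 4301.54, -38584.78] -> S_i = -5.96*(-8.97)^i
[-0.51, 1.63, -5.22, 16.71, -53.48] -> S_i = -0.51*(-3.20)^i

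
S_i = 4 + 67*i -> [4, 71, 138, 205, 272]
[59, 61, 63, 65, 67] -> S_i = 59 + 2*i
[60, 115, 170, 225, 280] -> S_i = 60 + 55*i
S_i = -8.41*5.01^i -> [-8.41, -42.13, -211.09, -1057.57, -5298.43]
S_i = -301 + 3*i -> [-301, -298, -295, -292, -289]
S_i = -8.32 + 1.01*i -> [-8.32, -7.31, -6.3, -5.29, -4.28]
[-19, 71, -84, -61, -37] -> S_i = Random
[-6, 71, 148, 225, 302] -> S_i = -6 + 77*i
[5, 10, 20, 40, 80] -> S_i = 5*2^i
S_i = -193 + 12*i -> [-193, -181, -169, -157, -145]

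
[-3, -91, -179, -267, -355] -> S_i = -3 + -88*i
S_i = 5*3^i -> [5, 15, 45, 135, 405]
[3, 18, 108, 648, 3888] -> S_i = 3*6^i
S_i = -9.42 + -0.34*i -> [-9.42, -9.76, -10.1, -10.44, -10.78]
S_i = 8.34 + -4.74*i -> [8.34, 3.6, -1.14, -5.88, -10.62]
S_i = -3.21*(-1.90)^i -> [-3.21, 6.1, -11.59, 22.02, -41.83]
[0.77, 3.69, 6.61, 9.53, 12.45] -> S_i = 0.77 + 2.92*i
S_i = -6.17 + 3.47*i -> [-6.17, -2.7, 0.77, 4.24, 7.71]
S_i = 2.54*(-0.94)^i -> [2.54, -2.39, 2.24, -2.11, 1.98]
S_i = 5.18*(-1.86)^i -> [5.18, -9.63, 17.92, -33.33, 62.0]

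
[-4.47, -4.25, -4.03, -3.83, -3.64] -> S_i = -4.47*0.95^i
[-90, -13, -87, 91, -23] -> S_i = Random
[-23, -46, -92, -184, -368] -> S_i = -23*2^i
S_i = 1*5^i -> [1, 5, 25, 125, 625]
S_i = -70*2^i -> [-70, -140, -280, -560, -1120]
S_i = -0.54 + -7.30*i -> [-0.54, -7.84, -15.14, -22.44, -29.74]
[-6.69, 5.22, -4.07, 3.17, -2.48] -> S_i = -6.69*(-0.78)^i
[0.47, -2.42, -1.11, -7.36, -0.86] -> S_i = Random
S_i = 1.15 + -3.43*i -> [1.15, -2.28, -5.71, -9.14, -12.57]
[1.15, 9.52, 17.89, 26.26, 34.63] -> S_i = 1.15 + 8.37*i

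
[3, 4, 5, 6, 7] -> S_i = 3 + 1*i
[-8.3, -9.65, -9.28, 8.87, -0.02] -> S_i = Random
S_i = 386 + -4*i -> [386, 382, 378, 374, 370]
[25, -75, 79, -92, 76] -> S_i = Random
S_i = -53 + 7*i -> [-53, -46, -39, -32, -25]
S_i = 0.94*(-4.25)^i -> [0.94, -3.99, 16.98, -72.16, 306.68]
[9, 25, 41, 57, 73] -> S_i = 9 + 16*i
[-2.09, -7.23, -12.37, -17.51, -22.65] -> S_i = -2.09 + -5.14*i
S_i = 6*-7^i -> [6, -42, 294, -2058, 14406]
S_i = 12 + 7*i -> [12, 19, 26, 33, 40]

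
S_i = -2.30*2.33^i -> [-2.3, -5.36, -12.49, -29.09, -67.79]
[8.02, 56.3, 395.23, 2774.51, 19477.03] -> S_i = 8.02*7.02^i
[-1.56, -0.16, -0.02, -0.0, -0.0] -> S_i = -1.56*0.10^i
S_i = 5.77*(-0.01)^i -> [5.77, -0.06, 0.0, -0.0, 0.0]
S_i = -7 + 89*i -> [-7, 82, 171, 260, 349]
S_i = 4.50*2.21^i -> [4.5, 9.94, 21.98, 48.57, 107.34]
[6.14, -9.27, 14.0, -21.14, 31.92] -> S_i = 6.14*(-1.51)^i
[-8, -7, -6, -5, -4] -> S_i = -8 + 1*i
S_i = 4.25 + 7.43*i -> [4.25, 11.68, 19.11, 26.54, 33.97]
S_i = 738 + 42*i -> [738, 780, 822, 864, 906]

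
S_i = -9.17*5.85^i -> [-9.17, -53.64, -313.82, -1835.85, -10739.72]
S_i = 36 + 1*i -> [36, 37, 38, 39, 40]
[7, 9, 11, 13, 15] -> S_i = 7 + 2*i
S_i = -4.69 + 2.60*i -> [-4.69, -2.09, 0.51, 3.11, 5.71]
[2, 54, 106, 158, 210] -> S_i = 2 + 52*i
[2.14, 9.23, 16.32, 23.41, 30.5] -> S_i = 2.14 + 7.09*i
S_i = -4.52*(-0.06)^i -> [-4.52, 0.27, -0.02, 0.0, -0.0]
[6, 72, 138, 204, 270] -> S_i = 6 + 66*i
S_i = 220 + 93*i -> [220, 313, 406, 499, 592]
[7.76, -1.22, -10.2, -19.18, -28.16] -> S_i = 7.76 + -8.98*i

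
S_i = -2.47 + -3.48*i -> [-2.47, -5.95, -9.43, -12.91, -16.39]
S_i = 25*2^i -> [25, 50, 100, 200, 400]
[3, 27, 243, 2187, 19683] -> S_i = 3*9^i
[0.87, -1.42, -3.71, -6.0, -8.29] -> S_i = 0.87 + -2.29*i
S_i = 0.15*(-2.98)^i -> [0.15, -0.45, 1.33, -3.97, 11.83]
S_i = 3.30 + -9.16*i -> [3.3, -5.86, -15.02, -24.18, -33.34]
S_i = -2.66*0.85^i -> [-2.66, -2.26, -1.92, -1.63, -1.39]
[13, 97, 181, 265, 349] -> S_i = 13 + 84*i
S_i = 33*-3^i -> [33, -99, 297, -891, 2673]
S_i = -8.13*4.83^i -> [-8.13, -39.27, -189.66, -916.08, -4424.65]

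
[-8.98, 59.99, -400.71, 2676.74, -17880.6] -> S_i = -8.98*(-6.68)^i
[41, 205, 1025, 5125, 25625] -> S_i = 41*5^i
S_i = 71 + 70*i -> [71, 141, 211, 281, 351]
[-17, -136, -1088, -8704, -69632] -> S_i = -17*8^i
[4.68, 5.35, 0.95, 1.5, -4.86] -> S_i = Random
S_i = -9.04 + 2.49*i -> [-9.04, -6.55, -4.06, -1.57, 0.92]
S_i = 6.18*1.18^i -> [6.18, 7.29, 8.61, 10.15, 11.98]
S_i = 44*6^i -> [44, 264, 1584, 9504, 57024]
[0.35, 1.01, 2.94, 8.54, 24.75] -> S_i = 0.35*2.90^i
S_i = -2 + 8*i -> [-2, 6, 14, 22, 30]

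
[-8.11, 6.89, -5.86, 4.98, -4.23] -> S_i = -8.11*(-0.85)^i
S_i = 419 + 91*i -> [419, 510, 601, 692, 783]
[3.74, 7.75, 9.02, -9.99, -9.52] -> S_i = Random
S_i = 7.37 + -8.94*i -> [7.37, -1.57, -10.51, -19.45, -28.39]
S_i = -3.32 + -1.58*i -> [-3.32, -4.9, -6.48, -8.06, -9.64]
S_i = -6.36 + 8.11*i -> [-6.36, 1.75, 9.86, 17.97, 26.08]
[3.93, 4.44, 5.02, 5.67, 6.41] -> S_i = 3.93*1.13^i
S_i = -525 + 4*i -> [-525, -521, -517, -513, -509]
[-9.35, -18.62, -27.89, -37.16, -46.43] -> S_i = -9.35 + -9.27*i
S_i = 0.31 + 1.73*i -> [0.31, 2.04, 3.77, 5.5, 7.23]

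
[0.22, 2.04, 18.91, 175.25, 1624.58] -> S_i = 0.22*9.27^i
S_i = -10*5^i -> [-10, -50, -250, -1250, -6250]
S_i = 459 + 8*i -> [459, 467, 475, 483, 491]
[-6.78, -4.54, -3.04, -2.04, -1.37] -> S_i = -6.78*0.67^i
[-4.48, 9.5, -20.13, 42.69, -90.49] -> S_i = -4.48*(-2.12)^i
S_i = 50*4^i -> [50, 200, 800, 3200, 12800]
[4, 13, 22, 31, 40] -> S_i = 4 + 9*i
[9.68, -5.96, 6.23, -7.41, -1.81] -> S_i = Random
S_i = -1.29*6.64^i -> [-1.29, -8.57, -56.88, -377.65, -2507.62]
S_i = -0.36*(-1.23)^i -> [-0.36, 0.44, -0.54, 0.67, -0.82]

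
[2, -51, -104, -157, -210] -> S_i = 2 + -53*i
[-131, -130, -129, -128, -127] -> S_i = -131 + 1*i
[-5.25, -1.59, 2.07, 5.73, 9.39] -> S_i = -5.25 + 3.66*i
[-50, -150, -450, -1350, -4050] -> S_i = -50*3^i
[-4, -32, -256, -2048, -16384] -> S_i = -4*8^i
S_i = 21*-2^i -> [21, -42, 84, -168, 336]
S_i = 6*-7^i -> [6, -42, 294, -2058, 14406]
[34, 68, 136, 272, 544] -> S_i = 34*2^i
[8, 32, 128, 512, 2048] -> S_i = 8*4^i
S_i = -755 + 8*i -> [-755, -747, -739, -731, -723]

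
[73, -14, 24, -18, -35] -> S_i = Random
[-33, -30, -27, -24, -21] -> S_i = -33 + 3*i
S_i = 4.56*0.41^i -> [4.56, 1.87, 0.77, 0.31, 0.13]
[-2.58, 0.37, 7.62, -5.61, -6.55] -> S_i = Random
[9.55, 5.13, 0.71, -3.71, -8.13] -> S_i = 9.55 + -4.42*i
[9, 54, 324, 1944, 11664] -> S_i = 9*6^i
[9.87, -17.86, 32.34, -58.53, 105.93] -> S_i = 9.87*(-1.81)^i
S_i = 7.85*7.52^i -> [7.85, 59.03, 443.92, 3338.28, 25103.89]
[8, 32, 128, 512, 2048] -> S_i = 8*4^i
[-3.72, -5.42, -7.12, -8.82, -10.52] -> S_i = -3.72 + -1.70*i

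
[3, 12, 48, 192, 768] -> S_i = 3*4^i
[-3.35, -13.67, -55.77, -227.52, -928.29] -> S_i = -3.35*4.08^i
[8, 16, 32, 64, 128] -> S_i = 8*2^i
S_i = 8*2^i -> [8, 16, 32, 64, 128]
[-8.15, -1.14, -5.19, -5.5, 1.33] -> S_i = Random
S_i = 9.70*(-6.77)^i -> [9.7, -65.67, 444.58, -3009.8, 20376.35]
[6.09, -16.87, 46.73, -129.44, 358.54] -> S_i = 6.09*(-2.77)^i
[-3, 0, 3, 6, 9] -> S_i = -3 + 3*i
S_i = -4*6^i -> [-4, -24, -144, -864, -5184]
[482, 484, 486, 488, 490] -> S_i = 482 + 2*i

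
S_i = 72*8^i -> [72, 576, 4608, 36864, 294912]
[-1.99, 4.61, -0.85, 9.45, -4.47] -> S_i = Random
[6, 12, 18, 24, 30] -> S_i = 6 + 6*i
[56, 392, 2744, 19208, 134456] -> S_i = 56*7^i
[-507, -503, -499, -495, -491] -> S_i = -507 + 4*i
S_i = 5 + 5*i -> [5, 10, 15, 20, 25]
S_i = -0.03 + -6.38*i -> [-0.03, -6.41, -12.79, -19.17, -25.55]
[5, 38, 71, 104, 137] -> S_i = 5 + 33*i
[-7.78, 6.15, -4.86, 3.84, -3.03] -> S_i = -7.78*(-0.79)^i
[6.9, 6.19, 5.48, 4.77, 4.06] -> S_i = 6.90 + -0.71*i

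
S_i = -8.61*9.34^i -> [-8.61, -80.42, -751.1, -7015.26, -65522.53]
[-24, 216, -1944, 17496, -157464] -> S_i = -24*-9^i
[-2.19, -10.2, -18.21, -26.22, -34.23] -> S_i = -2.19 + -8.01*i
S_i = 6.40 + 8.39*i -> [6.4, 14.79, 23.18, 31.57, 39.96]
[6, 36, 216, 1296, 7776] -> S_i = 6*6^i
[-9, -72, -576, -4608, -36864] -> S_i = -9*8^i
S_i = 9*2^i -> [9, 18, 36, 72, 144]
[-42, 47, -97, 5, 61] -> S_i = Random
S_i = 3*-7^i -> [3, -21, 147, -1029, 7203]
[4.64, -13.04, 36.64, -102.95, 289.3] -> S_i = 4.64*(-2.81)^i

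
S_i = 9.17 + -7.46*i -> [9.17, 1.71, -5.75, -13.21, -20.67]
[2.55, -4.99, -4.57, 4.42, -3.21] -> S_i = Random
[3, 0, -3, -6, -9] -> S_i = 3 + -3*i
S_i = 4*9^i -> [4, 36, 324, 2916, 26244]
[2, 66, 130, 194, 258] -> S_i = 2 + 64*i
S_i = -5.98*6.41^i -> [-5.98, -38.33, -245.71, -1574.98, -10095.63]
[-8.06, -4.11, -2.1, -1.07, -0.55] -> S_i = -8.06*0.51^i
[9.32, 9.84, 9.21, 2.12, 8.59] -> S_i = Random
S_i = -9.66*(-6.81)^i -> [-9.66, 65.78, -447.99, 3050.83, -20776.17]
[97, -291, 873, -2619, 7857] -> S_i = 97*-3^i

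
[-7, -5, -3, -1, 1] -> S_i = -7 + 2*i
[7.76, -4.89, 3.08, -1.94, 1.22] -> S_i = 7.76*(-0.63)^i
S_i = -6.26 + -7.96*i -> [-6.26, -14.22, -22.18, -30.14, -38.1]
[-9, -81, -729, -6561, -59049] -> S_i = -9*9^i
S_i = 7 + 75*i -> [7, 82, 157, 232, 307]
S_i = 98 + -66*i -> [98, 32, -34, -100, -166]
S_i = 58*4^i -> [58, 232, 928, 3712, 14848]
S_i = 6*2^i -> [6, 12, 24, 48, 96]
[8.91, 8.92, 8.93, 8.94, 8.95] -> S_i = 8.91 + 0.01*i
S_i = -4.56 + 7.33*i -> [-4.56, 2.77, 10.1, 17.43, 24.76]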